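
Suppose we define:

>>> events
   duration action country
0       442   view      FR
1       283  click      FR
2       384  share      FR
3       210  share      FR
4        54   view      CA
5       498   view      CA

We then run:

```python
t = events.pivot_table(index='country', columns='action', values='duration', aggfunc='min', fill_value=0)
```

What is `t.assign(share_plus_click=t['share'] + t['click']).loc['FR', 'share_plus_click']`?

493

pivot: rows=country, cols=action, min(duration):
action   click  share  view
country                    
CA           0      0    54
FR         283    210   442
add column share_plus_click = t['share'] + t['click']:
action   click  share  view  share_plus_click
country                                      
CA           0      0    54                 0
FR         283    210   442               493
Hence 493.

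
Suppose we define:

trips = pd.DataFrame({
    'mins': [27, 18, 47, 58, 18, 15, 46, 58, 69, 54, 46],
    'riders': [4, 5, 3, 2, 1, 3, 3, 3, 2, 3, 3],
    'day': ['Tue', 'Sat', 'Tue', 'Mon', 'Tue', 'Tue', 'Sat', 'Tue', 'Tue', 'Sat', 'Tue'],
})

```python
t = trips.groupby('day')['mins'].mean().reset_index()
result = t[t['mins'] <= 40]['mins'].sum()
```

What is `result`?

79.3333333333

group by day, mean of mins:
day
Mon    58.000000
Sat    39.333333
Tue    40.000000
Name: mins, dtype: float64
reset_index():
   day       mins
0  Mon  58.000000
1  Sat  39.333333
2  Tue  40.000000
filter rows where mins <= 40:
   day       mins
1  Sat  39.333333
2  Tue  40.000000
The sum of column 'mins' is 79.3333333333.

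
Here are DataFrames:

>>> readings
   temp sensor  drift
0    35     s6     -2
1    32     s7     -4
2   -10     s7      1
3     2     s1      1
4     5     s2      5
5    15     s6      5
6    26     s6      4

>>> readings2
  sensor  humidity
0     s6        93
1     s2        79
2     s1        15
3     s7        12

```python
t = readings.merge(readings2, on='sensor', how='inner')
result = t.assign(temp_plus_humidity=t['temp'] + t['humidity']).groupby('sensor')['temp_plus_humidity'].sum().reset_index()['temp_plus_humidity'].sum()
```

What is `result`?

merge on 'sensor' (how='inner') → 7 rows:
   temp sensor  drift  humidity
0    35     s6     -2        93
1    32     s7     -4        12
2   -10     s7      1        12
3     2     s1      1        15
4     5     s2      5        79
5    15     s6      5        93
6    26     s6      4        93
add column temp_plus_humidity = t['temp'] + t['humidity']:
   temp sensor  drift  humidity  temp_plus_humidity
0    35     s6     -2        93                 128
1    32     s7     -4        12                  44
2   -10     s7      1        12                   2
3     2     s1      1        15                  17
4     5     s2      5        79                  84
5    15     s6      5        93                 108
6    26     s6      4        93                 119
group by sensor, sum of temp_plus_humidity:
sensor
s1     17
s2     84
s6    355
s7     46
Name: temp_plus_humidity, dtype: int64
reset_index():
  sensor  temp_plus_humidity
0     s1                  17
1     s2                  84
2     s6                 355
3     s7                  46
Reading off the sum of column 'temp_plus_humidity', we get 502.

502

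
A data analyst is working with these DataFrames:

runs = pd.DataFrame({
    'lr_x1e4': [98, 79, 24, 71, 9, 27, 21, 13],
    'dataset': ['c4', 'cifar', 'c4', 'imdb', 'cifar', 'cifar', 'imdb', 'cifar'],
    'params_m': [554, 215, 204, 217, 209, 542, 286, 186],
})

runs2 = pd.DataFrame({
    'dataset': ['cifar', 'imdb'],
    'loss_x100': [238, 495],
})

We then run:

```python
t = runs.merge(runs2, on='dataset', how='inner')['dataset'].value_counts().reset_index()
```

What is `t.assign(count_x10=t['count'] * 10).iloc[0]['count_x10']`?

40

merge on 'dataset' (how='inner') → 6 rows:
   lr_x1e4 dataset  params_m  loss_x100
0       79   cifar       215        238
1       71    imdb       217        495
2        9   cifar       209        238
3       27   cifar       542        238
4       21    imdb       286        495
5       13   cifar       186        238
value_counts of dataset:
dataset
cifar    4
imdb     2
Name: count, dtype: int64
reset_index():
  dataset  count
0   cifar      4
1    imdb      2
add column count_x10 = t['count'] * 10:
  dataset  count  count_x10
0   cifar      4         40
1    imdb      2         20
Taking the value at position 0, column 'count_x10' gives 40.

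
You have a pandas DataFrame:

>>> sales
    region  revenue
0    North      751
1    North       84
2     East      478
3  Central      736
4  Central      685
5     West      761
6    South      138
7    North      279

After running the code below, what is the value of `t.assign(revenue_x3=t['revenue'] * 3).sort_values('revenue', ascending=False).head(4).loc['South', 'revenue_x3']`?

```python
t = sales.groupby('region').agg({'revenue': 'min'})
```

group by region, min of revenue:
         revenue
region          
Central      685
East         478
North         84
South        138
West         761
add column revenue_x3 = t['revenue'] * 3:
         revenue  revenue_x3
region                      
Central      685        2055
East         478        1434
North         84         252
South        138         414
West         761        2283
sort by revenue descending:
         revenue  revenue_x3
region                      
West         761        2283
Central      685        2055
East         478        1434
South        138         414
North         84         252
take first 4 rows:
         revenue  revenue_x3
region                      
West         761        2283
Central      685        2055
East         478        1434
South        138         414
The value at row 'South', column 'revenue_x3' is 414.

414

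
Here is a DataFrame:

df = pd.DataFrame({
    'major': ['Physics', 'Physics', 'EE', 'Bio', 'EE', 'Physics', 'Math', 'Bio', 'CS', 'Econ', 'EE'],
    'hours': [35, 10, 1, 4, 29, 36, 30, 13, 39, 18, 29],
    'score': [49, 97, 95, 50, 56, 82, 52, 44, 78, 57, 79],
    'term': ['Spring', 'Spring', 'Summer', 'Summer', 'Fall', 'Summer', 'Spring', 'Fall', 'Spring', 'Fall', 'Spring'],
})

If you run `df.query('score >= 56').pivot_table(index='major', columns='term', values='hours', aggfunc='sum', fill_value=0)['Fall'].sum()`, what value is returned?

filter rows where score >= 56:
      major  hours  score    term
1   Physics     10     97  Spring
2        EE      1     95  Summer
4        EE     29     56    Fall
5   Physics     36     82  Summer
8        CS     39     78  Spring
9      Econ     18     57    Fall
10       EE     29     79  Spring
pivot: rows=major, cols=term, sum(hours):
term     Fall  Spring  Summer
major                        
CS          0      39       0
EE         29      29       1
Econ       18       0       0
Physics     0      10      36
Then the sum of column 'Fall': 47

47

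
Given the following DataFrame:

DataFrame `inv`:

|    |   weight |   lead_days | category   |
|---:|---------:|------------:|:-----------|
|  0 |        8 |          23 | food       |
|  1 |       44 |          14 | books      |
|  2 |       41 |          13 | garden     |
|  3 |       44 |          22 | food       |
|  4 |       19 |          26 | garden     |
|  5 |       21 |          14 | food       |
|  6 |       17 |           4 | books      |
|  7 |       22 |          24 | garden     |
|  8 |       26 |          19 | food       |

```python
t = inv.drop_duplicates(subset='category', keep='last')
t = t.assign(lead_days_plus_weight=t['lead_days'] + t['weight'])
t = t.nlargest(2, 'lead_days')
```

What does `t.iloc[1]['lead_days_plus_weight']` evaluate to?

drop duplicate category (keep=last):
   weight  lead_days category
6      17          4    books
7      22         24   garden
8      26         19     food
add column lead_days_plus_weight = t['lead_days'] + t['weight']:
   weight  lead_days category  lead_days_plus_weight
6      17          4    books                     21
7      22         24   garden                     46
8      26         19     food                     45
take 2 rows with largest lead_days:
   weight  lead_days category  lead_days_plus_weight
7      22         24   garden                     46
8      26         19     food                     45
Reading off the value at position 1, column 'lead_days_plus_weight', we get 45.

45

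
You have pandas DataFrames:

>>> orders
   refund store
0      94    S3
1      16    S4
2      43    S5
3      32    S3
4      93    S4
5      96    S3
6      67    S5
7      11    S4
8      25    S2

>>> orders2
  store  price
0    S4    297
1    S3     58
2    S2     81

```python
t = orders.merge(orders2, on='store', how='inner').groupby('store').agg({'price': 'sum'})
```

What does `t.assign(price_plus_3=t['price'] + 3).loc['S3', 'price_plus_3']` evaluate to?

177

merge on 'store' (how='inner') → 7 rows:
   refund store  price
0      94    S3     58
1      16    S4    297
2      32    S3     58
3      93    S4    297
4      96    S3     58
5      11    S4    297
6      25    S2     81
group by store, sum of price:
       price
store       
S2        81
S3       174
S4       891
add column price_plus_3 = t['price'] + 3:
       price  price_plus_3
store                     
S2        81            84
S3       174           177
S4       891           894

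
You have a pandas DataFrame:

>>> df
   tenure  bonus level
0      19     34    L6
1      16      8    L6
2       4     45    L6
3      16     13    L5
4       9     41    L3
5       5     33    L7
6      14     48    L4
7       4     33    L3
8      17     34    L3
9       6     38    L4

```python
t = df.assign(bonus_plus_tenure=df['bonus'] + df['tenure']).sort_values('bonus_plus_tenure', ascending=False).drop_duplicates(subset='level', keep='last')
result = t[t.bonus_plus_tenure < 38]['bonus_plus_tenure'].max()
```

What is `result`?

37

add column bonus_plus_tenure = df['bonus'] + df['tenure']:
   tenure  bonus level  bonus_plus_tenure
0      19     34    L6                 53
1      16      8    L6                 24
2       4     45    L6                 49
3      16     13    L5                 29
4       9     41    L3                 50
5       5     33    L7                 38
6      14     48    L4                 62
7       4     33    L3                 37
8      17     34    L3                 51
9       6     38    L4                 44
sort by bonus_plus_tenure descending:
   tenure  bonus level  bonus_plus_tenure
6      14     48    L4                 62
0      19     34    L6                 53
8      17     34    L3                 51
4       9     41    L3                 50
2       4     45    L6                 49
9       6     38    L4                 44
5       5     33    L7                 38
7       4     33    L3                 37
3      16     13    L5                 29
1      16      8    L6                 24
drop duplicate level (keep=last):
   tenure  bonus level  bonus_plus_tenure
9       6     38    L4                 44
5       5     33    L7                 38
7       4     33    L3                 37
3      16     13    L5                 29
1      16      8    L6                 24
filter rows where bonus_plus_tenure < 38:
   tenure  bonus level  bonus_plus_tenure
7       4     33    L3                 37
3      16     13    L5                 29
1      16      8    L6                 24
max of column 'bonus_plus_tenure' → 37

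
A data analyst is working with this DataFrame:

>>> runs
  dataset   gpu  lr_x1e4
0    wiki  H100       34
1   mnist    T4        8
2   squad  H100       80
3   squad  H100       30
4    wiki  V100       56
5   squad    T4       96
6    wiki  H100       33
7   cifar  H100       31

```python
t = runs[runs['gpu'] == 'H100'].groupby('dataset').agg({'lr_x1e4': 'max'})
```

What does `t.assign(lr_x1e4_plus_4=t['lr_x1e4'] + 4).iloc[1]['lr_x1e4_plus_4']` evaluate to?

84

filter rows where gpu == 'H100':
  dataset   gpu  lr_x1e4
0    wiki  H100       34
2   squad  H100       80
3   squad  H100       30
6    wiki  H100       33
7   cifar  H100       31
group by dataset, max of lr_x1e4:
         lr_x1e4
dataset         
cifar         31
squad         80
wiki          34
add column lr_x1e4_plus_4 = t['lr_x1e4'] + 4:
         lr_x1e4  lr_x1e4_plus_4
dataset                         
cifar         31              35
squad         80              84
wiki          34              38
Reading off the value at position 1, column 'lr_x1e4_plus_4', we get 84.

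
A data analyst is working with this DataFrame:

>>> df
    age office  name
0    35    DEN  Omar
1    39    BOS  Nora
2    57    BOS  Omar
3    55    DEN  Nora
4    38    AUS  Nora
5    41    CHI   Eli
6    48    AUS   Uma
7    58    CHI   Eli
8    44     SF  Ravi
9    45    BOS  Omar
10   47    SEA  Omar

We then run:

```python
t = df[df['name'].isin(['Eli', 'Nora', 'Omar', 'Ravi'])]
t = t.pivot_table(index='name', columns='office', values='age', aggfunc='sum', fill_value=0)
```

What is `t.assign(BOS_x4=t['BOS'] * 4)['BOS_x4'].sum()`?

564

filter rows where name in ['Eli', 'Nora', 'Omar', 'Ravi']:
    age office  name
0    35    DEN  Omar
1    39    BOS  Nora
2    57    BOS  Omar
3    55    DEN  Nora
4    38    AUS  Nora
5    41    CHI   Eli
7    58    CHI   Eli
8    44     SF  Ravi
9    45    BOS  Omar
10   47    SEA  Omar
pivot: rows=name, cols=office, sum(age):
office  AUS  BOS  CHI  DEN  SEA  SF
name                               
Eli       0    0   99    0    0   0
Nora     38   39    0   55    0   0
Omar      0  102    0   35   47   0
Ravi      0    0    0    0    0  44
add column BOS_x4 = t['BOS'] * 4:
office  AUS  BOS  CHI  DEN  SEA  SF  BOS_x4
name                                       
Eli       0    0   99    0    0   0       0
Nora     38   39    0   55    0   0     156
Omar      0  102    0   35   47   0     408
Ravi      0    0    0    0    0  44       0
Finally, sum of column 'BOS_x4' = 564.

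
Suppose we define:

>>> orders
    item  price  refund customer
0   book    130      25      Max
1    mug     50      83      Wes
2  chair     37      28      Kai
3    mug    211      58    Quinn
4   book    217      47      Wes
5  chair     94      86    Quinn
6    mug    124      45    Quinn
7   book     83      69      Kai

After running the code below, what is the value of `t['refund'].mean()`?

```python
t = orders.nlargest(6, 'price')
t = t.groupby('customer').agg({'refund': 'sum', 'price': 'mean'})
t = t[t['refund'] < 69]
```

take 6 rows with largest price:
    item  price  refund customer
4   book    217      47      Wes
3    mug    211      58    Quinn
0   book    130      25      Max
6    mug    124      45    Quinn
5  chair     94      86    Quinn
7   book     83      69      Kai
group by customer: sum(refund), mean(price):
          refund  price
customer               
Kai           69   83.0
Max           25  130.0
Quinn        189  143.0
Wes           47  217.0
filter rows where refund < 69:
          refund  price
customer               
Max           25  130.0
Wes           47  217.0

36.0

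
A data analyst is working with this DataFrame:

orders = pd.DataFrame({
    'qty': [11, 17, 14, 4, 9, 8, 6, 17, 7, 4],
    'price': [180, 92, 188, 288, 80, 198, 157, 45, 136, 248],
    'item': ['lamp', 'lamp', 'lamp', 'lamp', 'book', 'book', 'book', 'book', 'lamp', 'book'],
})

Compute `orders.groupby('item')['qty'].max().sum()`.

34

group by item, max of qty:
item
book    17
lamp    17
Name: qty, dtype: int64
Finally, sum of the resulting series = 34.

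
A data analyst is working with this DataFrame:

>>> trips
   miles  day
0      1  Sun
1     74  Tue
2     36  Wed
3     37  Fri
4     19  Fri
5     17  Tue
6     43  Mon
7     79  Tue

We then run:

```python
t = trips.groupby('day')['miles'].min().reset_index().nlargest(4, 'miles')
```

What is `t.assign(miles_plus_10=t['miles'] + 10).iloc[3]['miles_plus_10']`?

27

group by day, min of miles:
day
Fri    19
Mon    43
Sun     1
Tue    17
Wed    36
Name: miles, dtype: int64
reset_index():
   day  miles
0  Fri     19
1  Mon     43
2  Sun      1
3  Tue     17
4  Wed     36
take 4 rows with largest miles:
   day  miles
1  Mon     43
4  Wed     36
0  Fri     19
3  Tue     17
add column miles_plus_10 = t['miles'] + 10:
   day  miles  miles_plus_10
1  Mon     43             53
4  Wed     36             46
0  Fri     19             29
3  Tue     17             27
So iloc[3]['miles_plus_10'] = 27.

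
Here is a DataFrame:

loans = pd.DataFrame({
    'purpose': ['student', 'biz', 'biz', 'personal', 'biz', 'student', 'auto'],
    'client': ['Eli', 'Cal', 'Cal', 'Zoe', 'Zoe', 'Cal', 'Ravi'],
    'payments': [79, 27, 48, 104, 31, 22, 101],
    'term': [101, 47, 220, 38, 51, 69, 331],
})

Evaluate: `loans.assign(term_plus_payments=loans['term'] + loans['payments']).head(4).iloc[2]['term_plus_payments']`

268

add column term_plus_payments = loans['term'] + loans['payments']:
    purpose client  payments  term  term_plus_payments
0   student    Eli        79   101                 180
1       biz    Cal        27    47                  74
2       biz    Cal        48   220                 268
3  personal    Zoe       104    38                 142
4       biz    Zoe        31    51                  82
5   student    Cal        22    69                  91
6      auto   Ravi       101   331                 432
take first 4 rows:
    purpose client  payments  term  term_plus_payments
0   student    Eli        79   101                 180
1       biz    Cal        27    47                  74
2       biz    Cal        48   220                 268
3  personal    Zoe       104    38                 142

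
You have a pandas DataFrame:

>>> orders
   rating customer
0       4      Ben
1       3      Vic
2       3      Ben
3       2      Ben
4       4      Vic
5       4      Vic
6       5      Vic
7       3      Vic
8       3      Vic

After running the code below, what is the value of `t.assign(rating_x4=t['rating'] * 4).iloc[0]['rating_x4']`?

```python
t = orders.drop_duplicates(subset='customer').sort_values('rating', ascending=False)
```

drop duplicate customer (keep=first):
   rating customer
0       4      Ben
1       3      Vic
sort by rating descending:
   rating customer
0       4      Ben
1       3      Vic
add column rating_x4 = t['rating'] * 4:
   rating customer  rating_x4
0       4      Ben         16
1       3      Vic         12
Finally, value at position 0, column 'rating_x4' = 16.

16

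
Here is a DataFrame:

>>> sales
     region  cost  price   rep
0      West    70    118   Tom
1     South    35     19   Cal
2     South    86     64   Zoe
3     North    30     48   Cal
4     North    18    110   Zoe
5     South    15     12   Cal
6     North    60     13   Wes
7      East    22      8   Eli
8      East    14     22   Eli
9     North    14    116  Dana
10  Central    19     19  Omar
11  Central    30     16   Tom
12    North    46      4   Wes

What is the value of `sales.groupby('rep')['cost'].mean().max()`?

53.0

group by rep, mean of cost:
rep
Cal     26.666667
Dana    14.000000
Eli     18.000000
Omar    19.000000
Tom     50.000000
Wes     53.000000
Zoe     52.000000
Name: cost, dtype: float64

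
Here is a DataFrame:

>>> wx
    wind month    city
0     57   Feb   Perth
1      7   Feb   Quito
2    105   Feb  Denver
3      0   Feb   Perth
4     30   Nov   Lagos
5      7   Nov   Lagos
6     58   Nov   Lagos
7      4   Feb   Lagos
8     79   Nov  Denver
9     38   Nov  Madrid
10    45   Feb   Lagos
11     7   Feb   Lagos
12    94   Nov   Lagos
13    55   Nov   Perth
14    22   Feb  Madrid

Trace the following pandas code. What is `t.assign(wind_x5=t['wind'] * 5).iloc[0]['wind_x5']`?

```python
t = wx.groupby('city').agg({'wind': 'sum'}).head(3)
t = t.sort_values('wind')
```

group by city, sum of wind:
        wind
city        
Denver   184
Lagos    245
Madrid    60
Perth    112
Quito      7
take first 3 rows:
        wind
city        
Denver   184
Lagos    245
Madrid    60
sort by wind:
        wind
city        
Madrid    60
Denver   184
Lagos    245
add column wind_x5 = t['wind'] * 5:
        wind  wind_x5
city                 
Madrid    60      300
Denver   184      920
Lagos    245     1225
Then the value at position 0, column 'wind_x5': 300

300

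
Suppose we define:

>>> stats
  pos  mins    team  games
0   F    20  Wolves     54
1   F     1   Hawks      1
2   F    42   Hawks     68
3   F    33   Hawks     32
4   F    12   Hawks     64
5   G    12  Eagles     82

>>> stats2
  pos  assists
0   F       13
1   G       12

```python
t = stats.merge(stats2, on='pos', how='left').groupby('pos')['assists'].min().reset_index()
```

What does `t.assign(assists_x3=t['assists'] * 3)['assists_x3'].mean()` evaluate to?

37.5

merge on 'pos' (how='left') → 6 rows:
  pos  mins    team  games  assists
0   F    20  Wolves     54       13
1   F     1   Hawks      1       13
2   F    42   Hawks     68       13
3   F    33   Hawks     32       13
4   F    12   Hawks     64       13
5   G    12  Eagles     82       12
group by pos, min of assists:
pos
F    13
G    12
Name: assists, dtype: int64
reset_index():
  pos  assists
0   F       13
1   G       12
add column assists_x3 = t['assists'] * 3:
  pos  assists  assists_x3
0   F       13          39
1   G       12          36
So mean() = 37.5.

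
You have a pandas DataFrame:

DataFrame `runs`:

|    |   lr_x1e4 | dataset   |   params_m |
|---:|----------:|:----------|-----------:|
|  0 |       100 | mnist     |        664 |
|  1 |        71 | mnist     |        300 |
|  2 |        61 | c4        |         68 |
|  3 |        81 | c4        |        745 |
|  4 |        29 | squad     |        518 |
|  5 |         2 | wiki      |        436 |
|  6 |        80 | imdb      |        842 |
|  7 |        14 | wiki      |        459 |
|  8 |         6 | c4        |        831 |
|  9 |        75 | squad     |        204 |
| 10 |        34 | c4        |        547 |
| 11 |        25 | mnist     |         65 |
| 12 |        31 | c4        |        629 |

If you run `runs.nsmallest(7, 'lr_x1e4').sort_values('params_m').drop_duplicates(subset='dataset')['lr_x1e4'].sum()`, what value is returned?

90

take 7 rows with smallest lr_x1e4:
    lr_x1e4 dataset  params_m
5         2    wiki       436
8         6      c4       831
7        14    wiki       459
11       25   mnist        65
4        29   squad       518
12       31      c4       629
10       34      c4       547
sort by params_m:
    lr_x1e4 dataset  params_m
11       25   mnist        65
5         2    wiki       436
7        14    wiki       459
4        29   squad       518
10       34      c4       547
12       31      c4       629
8         6      c4       831
drop duplicate dataset (keep=first):
    lr_x1e4 dataset  params_m
11       25   mnist        65
5         2    wiki       436
4        29   squad       518
10       34      c4       547
Reading off the sum of column 'lr_x1e4', we get 90.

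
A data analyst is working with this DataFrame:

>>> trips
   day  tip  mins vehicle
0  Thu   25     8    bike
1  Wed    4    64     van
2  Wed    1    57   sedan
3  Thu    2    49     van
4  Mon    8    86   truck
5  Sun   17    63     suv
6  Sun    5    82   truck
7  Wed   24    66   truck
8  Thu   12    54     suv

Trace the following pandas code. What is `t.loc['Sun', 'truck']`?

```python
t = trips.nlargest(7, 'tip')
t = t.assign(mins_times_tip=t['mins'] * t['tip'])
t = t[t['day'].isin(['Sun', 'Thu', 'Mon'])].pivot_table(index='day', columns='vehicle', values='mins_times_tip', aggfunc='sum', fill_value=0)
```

410

take 7 rows with largest tip:
   day  tip  mins vehicle
0  Thu   25     8    bike
7  Wed   24    66   truck
5  Sun   17    63     suv
8  Thu   12    54     suv
4  Mon    8    86   truck
6  Sun    5    82   truck
1  Wed    4    64     van
add column mins_times_tip = t['mins'] * t['tip']:
   day  tip  mins vehicle  mins_times_tip
0  Thu   25     8    bike             200
7  Wed   24    66   truck            1584
5  Sun   17    63     suv            1071
8  Thu   12    54     suv             648
4  Mon    8    86   truck             688
6  Sun    5    82   truck             410
1  Wed    4    64     van             256
filter rows where day in ['Sun', 'Thu', 'Mon']:
   day  tip  mins vehicle  mins_times_tip
0  Thu   25     8    bike             200
5  Sun   17    63     suv            1071
8  Thu   12    54     suv             648
4  Mon    8    86   truck             688
6  Sun    5    82   truck             410
pivot: rows=day, cols=vehicle, sum(mins_times_tip):
vehicle  bike   suv  truck
day                       
Mon         0     0    688
Sun         0  1071    410
Thu       200   648      0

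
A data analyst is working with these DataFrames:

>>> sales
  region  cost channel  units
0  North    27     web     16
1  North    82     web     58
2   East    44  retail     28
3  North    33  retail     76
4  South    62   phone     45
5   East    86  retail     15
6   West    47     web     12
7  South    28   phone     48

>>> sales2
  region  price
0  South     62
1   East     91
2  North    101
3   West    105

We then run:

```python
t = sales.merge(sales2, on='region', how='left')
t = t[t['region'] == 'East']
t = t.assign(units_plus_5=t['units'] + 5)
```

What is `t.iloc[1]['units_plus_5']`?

merge on 'region' (how='left') → 8 rows:
  region  cost channel  units  price
0  North    27     web     16    101
1  North    82     web     58    101
2   East    44  retail     28     91
3  North    33  retail     76    101
4  South    62   phone     45     62
5   East    86  retail     15     91
6   West    47     web     12    105
7  South    28   phone     48     62
filter rows where region == 'East':
  region  cost channel  units  price
2   East    44  retail     28     91
5   East    86  retail     15     91
add column units_plus_5 = t['units'] + 5:
  region  cost channel  units  price  units_plus_5
2   East    44  retail     28     91            33
5   East    86  retail     15     91            20
Finally, value at position 1, column 'units_plus_5' = 20.

20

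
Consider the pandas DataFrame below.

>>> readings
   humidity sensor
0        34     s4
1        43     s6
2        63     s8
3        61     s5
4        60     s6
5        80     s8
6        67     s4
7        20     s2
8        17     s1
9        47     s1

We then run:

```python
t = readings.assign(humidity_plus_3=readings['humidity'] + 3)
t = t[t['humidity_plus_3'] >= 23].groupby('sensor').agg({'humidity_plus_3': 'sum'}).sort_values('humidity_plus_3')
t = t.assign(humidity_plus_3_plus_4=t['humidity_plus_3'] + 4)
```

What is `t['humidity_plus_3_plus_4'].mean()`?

87.6666666667

add column humidity_plus_3 = readings['humidity'] + 3:
   humidity sensor  humidity_plus_3
0        34     s4               37
1        43     s6               46
2        63     s8               66
3        61     s5               64
4        60     s6               63
5        80     s8               83
6        67     s4               70
7        20     s2               23
8        17     s1               20
9        47     s1               50
filter rows where humidity_plus_3 >= 23:
   humidity sensor  humidity_plus_3
0        34     s4               37
1        43     s6               46
2        63     s8               66
3        61     s5               64
4        60     s6               63
5        80     s8               83
6        67     s4               70
7        20     s2               23
9        47     s1               50
group by sensor, sum of humidity_plus_3:
        humidity_plus_3
sensor                 
s1                   50
s2                   23
s4                  107
s5                   64
s6                  109
s8                  149
sort by humidity_plus_3:
        humidity_plus_3
sensor                 
s2                   23
s1                   50
s5                   64
s4                  107
s6                  109
s8                  149
add column humidity_plus_3_plus_4 = t['humidity_plus_3'] + 4:
        humidity_plus_3  humidity_plus_3_plus_4
sensor                                         
s2                   23                      27
s1                   50                      54
s5                   64                      68
s4                  107                     111
s6                  109                     113
s8                  149                     153
Hence 87.6666666667.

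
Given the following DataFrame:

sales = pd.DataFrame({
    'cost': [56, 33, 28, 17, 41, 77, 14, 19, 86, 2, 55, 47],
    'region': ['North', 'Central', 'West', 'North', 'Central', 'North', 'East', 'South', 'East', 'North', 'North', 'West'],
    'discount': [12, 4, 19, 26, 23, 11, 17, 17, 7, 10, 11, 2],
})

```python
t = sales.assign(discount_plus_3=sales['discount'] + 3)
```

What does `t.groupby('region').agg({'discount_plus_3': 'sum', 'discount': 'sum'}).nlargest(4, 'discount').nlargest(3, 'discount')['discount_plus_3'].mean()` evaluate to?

49.3333333333

add column discount_plus_3 = sales['discount'] + 3:
    cost   region  discount  discount_plus_3
0     56    North        12               15
1     33  Central         4                7
2     28     West        19               22
3     17    North        26               29
4     41  Central        23               26
5     77    North        11               14
6     14     East        17               20
7     19    South        17               20
8     86     East         7               10
9      2    North        10               13
10    55    North        11               14
11    47     West         2                5
group by region: sum(discount_plus_3), sum(discount):
         discount_plus_3  discount
region                            
Central               33        27
East                  30        24
North                 85        70
South                 20        17
West                  27        21
take 4 rows with largest discount:
         discount_plus_3  discount
region                            
North                 85        70
Central               33        27
East                  30        24
West                  27        21
take 3 rows with largest discount:
         discount_plus_3  discount
region                            
North                 85        70
Central               33        27
East                  30        24
Finally, mean of column 'discount_plus_3' = 49.3333333333.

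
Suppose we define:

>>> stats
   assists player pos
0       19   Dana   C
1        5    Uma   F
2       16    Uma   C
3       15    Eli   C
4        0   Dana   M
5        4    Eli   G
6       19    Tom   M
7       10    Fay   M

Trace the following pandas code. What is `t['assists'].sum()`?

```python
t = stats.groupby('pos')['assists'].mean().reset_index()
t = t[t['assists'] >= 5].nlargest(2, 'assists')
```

group by pos, mean of assists:
pos
C    16.666667
F     5.000000
G     4.000000
M     9.666667
Name: assists, dtype: float64
reset_index():
  pos    assists
0   C  16.666667
1   F   5.000000
2   G   4.000000
3   M   9.666667
filter rows where assists >= 5:
  pos    assists
0   C  16.666667
1   F   5.000000
3   M   9.666667
take 2 rows with largest assists:
  pos    assists
0   C  16.666667
3   M   9.666667
Reading off the sum of column 'assists', we get 26.3333333333.

26.3333333333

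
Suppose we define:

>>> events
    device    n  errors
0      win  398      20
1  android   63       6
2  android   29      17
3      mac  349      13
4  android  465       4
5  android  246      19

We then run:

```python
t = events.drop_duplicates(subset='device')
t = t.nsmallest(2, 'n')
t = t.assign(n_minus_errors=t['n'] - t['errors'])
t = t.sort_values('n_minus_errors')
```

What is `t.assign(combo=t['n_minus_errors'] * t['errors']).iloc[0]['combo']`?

342

drop duplicate device (keep=first):
    device    n  errors
0      win  398      20
1  android   63       6
3      mac  349      13
take 2 rows with smallest n:
    device    n  errors
1  android   63       6
3      mac  349      13
add column n_minus_errors = t['n'] - t['errors']:
    device    n  errors  n_minus_errors
1  android   63       6              57
3      mac  349      13             336
sort by n_minus_errors:
    device    n  errors  n_minus_errors
1  android   63       6              57
3      mac  349      13             336
add column combo = t['n_minus_errors'] * t['errors']:
    device    n  errors  n_minus_errors  combo
1  android   63       6              57    342
3      mac  349      13             336   4368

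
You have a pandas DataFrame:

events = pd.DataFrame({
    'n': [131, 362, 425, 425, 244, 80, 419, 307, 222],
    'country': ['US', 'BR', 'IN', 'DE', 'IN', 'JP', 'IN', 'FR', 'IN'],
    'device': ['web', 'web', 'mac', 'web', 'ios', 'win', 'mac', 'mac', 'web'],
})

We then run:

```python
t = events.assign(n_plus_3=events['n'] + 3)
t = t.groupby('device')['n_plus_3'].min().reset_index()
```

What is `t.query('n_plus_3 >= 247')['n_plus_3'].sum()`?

557

add column n_plus_3 = events['n'] + 3:
     n country device  n_plus_3
0  131      US    web       134
1  362      BR    web       365
2  425      IN    mac       428
3  425      DE    web       428
4  244      IN    ios       247
5   80      JP    win        83
6  419      IN    mac       422
7  307      FR    mac       310
8  222      IN    web       225
group by device, min of n_plus_3:
device
ios    247
mac    310
web    134
win     83
Name: n_plus_3, dtype: int64
reset_index():
  device  n_plus_3
0    ios       247
1    mac       310
2    web       134
3    win        83
filter rows where n_plus_3 >= 247:
  device  n_plus_3
0    ios       247
1    mac       310
Hence 557.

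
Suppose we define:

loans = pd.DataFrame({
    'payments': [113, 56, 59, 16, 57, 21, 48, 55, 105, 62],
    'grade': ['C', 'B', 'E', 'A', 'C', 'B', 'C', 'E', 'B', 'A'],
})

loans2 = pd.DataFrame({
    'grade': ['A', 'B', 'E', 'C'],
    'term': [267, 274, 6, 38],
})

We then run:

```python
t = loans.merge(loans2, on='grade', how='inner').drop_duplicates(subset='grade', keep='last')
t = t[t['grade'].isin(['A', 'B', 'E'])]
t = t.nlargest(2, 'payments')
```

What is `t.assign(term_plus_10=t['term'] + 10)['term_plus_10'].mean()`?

merge on 'grade' (how='inner') → 10 rows:
   payments grade  term
0       113     C    38
1        56     B   274
2        59     E     6
3        16     A   267
4        57     C    38
5        21     B   274
6        48     C    38
7        55     E     6
8       105     B   274
9        62     A   267
drop duplicate grade (keep=last):
   payments grade  term
6        48     C    38
7        55     E     6
8       105     B   274
9        62     A   267
filter rows where grade in ['A', 'B', 'E']:
   payments grade  term
7        55     E     6
8       105     B   274
9        62     A   267
take 2 rows with largest payments:
   payments grade  term
8       105     B   274
9        62     A   267
add column term_plus_10 = t['term'] + 10:
   payments grade  term  term_plus_10
8       105     B   274           284
9        62     A   267           277

280.5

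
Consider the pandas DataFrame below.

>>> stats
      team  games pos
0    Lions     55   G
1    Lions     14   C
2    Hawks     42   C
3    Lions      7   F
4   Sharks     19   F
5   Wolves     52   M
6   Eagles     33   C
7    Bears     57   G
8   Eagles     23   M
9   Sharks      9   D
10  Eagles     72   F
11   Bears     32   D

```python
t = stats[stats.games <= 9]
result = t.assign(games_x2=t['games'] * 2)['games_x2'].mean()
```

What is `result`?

16.0

filter rows where games <= 9:
     team  games pos
3   Lions      7   F
9  Sharks      9   D
add column games_x2 = t['games'] * 2:
     team  games pos  games_x2
3   Lions      7   F        14
9  Sharks      9   D        18
Reading off the mean of column 'games_x2', we get 16.0.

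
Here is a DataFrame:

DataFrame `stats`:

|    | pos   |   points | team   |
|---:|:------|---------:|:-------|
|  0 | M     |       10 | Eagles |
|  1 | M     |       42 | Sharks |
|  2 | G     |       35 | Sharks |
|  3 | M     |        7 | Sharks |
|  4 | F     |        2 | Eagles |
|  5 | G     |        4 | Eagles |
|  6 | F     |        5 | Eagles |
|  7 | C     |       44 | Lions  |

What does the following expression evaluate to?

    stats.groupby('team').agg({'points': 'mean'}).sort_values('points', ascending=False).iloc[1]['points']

group by team, mean of points:
        points
team          
Eagles    5.25
Lions    44.00
Sharks   28.00
sort by points descending:
        points
team          
Lions    44.00
Sharks   28.00
Eagles    5.25

28.0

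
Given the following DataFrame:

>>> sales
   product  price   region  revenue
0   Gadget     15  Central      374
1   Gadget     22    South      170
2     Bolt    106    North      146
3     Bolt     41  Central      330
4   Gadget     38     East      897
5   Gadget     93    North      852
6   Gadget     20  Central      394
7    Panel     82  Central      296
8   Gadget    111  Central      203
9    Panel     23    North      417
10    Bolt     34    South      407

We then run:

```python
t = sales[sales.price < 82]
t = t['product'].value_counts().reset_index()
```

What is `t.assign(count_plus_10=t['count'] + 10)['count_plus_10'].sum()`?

filter rows where price < 82:
   product  price   region  revenue
0   Gadget     15  Central      374
1   Gadget     22    South      170
3     Bolt     41  Central      330
4   Gadget     38     East      897
6   Gadget     20  Central      394
9    Panel     23    North      417
10    Bolt     34    South      407
value_counts of product:
product
Gadget    4
Bolt      2
Panel     1
Name: count, dtype: int64
reset_index():
  product  count
0  Gadget      4
1    Bolt      2
2   Panel      1
add column count_plus_10 = t['count'] + 10:
  product  count  count_plus_10
0  Gadget      4             14
1    Bolt      2             12
2   Panel      1             11
So sum() = 37.

37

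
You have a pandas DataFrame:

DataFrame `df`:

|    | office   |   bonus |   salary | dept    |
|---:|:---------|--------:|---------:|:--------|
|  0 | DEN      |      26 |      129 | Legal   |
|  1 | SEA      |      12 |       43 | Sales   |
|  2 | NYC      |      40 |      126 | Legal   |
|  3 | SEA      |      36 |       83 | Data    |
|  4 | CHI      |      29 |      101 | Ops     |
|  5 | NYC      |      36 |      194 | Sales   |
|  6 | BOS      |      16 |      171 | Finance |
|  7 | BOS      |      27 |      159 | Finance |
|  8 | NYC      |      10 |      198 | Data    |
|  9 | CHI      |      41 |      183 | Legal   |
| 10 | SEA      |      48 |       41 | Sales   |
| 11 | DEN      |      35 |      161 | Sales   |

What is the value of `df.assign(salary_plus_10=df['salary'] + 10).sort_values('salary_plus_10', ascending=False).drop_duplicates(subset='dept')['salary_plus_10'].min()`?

add column salary_plus_10 = df['salary'] + 10:
   office  bonus  salary     dept  salary_plus_10
0     DEN     26     129    Legal             139
1     SEA     12      43    Sales              53
2     NYC     40     126    Legal             136
3     SEA     36      83     Data              93
4     CHI     29     101      Ops             111
5     NYC     36     194    Sales             204
6     BOS     16     171  Finance             181
7     BOS     27     159  Finance             169
8     NYC     10     198     Data             208
9     CHI     41     183    Legal             193
10    SEA     48      41    Sales              51
11    DEN     35     161    Sales             171
sort by salary_plus_10 descending:
   office  bonus  salary     dept  salary_plus_10
8     NYC     10     198     Data             208
5     NYC     36     194    Sales             204
9     CHI     41     183    Legal             193
6     BOS     16     171  Finance             181
11    DEN     35     161    Sales             171
7     BOS     27     159  Finance             169
0     DEN     26     129    Legal             139
2     NYC     40     126    Legal             136
4     CHI     29     101      Ops             111
3     SEA     36      83     Data              93
1     SEA     12      43    Sales              53
10    SEA     48      41    Sales              51
drop duplicate dept (keep=first):
  office  bonus  salary     dept  salary_plus_10
8    NYC     10     198     Data             208
5    NYC     36     194    Sales             204
9    CHI     41     183    Legal             193
6    BOS     16     171  Finance             181
4    CHI     29     101      Ops             111
Then the min of column 'salary_plus_10': 111

111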